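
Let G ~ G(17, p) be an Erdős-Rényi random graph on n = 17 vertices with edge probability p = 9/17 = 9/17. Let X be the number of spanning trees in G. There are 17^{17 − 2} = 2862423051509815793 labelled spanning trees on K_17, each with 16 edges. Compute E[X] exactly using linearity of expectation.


K_17 has 17^{17 − 2} = 2862423051509815793 labelled spanning trees.
For each such spanning tree H, let X_H = 1 if all 16 edges of H are present in G. Then P[X_H = 1] = p^{16} = (9/17)^{16} = 1853020188851841/48661191875666868481.
By linearity of expectation: E[X] = Σ_H E[X_H] = 2862423051509815793 · p^{16} = 2862423051509815793 · 1853020188851841/48661191875666868481 = 1853020188851841/17.
Numerically: E[X] ≈ 1.09e+14.

E[X] = 2862423051509815793 · (9/17)^{16} = 1853020188851841/17 ≈ 1.09e+14.


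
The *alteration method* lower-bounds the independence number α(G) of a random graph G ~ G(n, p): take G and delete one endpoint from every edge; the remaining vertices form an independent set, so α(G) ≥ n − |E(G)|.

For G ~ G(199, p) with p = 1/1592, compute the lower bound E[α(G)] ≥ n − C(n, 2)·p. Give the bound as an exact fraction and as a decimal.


E[|E(G)|] = C(199, 2)·p = 19701 · (1/1592) = 99/8.
E[α(G)] ≥ n − E[|E(G)|] = 199 − 99/8 = 1493/8.
Numerically: ≈ 186.6250.
(This is only a lower bound; the true E[α(G)] may be larger.)

E[α(G)] ≥ 1493/8 ≈ 186.6250.


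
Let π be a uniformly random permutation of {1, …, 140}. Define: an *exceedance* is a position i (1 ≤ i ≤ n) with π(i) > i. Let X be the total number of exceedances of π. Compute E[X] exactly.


Write X = Σ_{i=1}^{140} X_i, where X_i = 1_{π(i) > i}.
For each fixed i, π(i) is uniform over {1, …, 140} (marginal of a uniform permutation), so P[π(i) > i] = (n − i)/n. Summing: Σ_{i=1}^{140} (n − i)/n = (0 + 1 + … + 139)/140 = 140(140 − 1)/(2·140) = (140 − 1)/2.
Hence E[X] = Σ_{i=1}^{140} (140 − i)/140 = 139/2 ≈ 69.500.

E[X] = 139/2 = 69.500.


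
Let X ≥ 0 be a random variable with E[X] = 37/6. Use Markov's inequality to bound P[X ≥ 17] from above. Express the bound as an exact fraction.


μ = E[X] = 37/6, a = 17.
Markov: P[X ≥ 17] ≤ μ/a = (37/6)/17 = 37/102.
Numerically: ≈ 0.362745.
(Since a = 17 > μ = 6.166667, the bound 37/102 is < 1 and informative.)

P[X ≥ 17] ≤ 37/102 ≈ 0.362745.


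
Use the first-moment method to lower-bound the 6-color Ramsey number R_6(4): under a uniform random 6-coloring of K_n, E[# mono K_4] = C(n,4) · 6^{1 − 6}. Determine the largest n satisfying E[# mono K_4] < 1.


We need C(n, 4) · 6^{1 − 6} < 1, i.e. C(n, 4) < 6^{6 − 1} = 7776.
Check values of n near the boundary:
  n = 19: C(19, 4) = 3876; 3876 < 7776? YES
  n = 20: C(20, 4) = 4845; 4845 < 7776? YES
  n = 21: C(21, 4) = 5985; 5985 < 7776? YES
  n = 22: C(22, 4) = 7315; 7315 < 7776? YES
  n = 23: C(23, 4) = 8855; 8855 < 7776? NO
The largest n with C(n, 4) < 7776 is n = 22 (where E[X] = 7315/7776 ≈ 0.9407). Hence R_6(4) > 22, i.e. R_6(4) ≥ 23.

Largest n = 22; hence R_6(4) > 22.


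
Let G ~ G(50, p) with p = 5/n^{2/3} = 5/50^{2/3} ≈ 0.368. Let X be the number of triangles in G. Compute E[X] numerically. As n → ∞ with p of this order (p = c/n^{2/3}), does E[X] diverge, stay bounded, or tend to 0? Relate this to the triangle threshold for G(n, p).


Number of potential triangles: C(50, 3) = 19600.
Each occurs with probability p³ ≈ (0.368)³ ≈ 5.00000e-02.
By linearity: E[X] = C(50, 3)·p³ ≈ 19600 · 5.00000e-02 ≈ 980.000.
Since α = 2/3 < 1, p = c/n^{2/3} ≫ 1/n is above the triangle threshold p ~ 1/n. Asymptotically E[X] ~ (c³/6)·n^{3(1−α)} = (5³/6)·n^{1} → ∞; triangles are abundant w.h.p.

E[X] ≈ 980.000; in regime p = Θ(1/n^{2/3}) E[X] diverges (above the triangle threshold p ~ 1/n).


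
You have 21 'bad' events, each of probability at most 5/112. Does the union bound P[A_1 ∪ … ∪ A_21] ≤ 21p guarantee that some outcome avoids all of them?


Union bound: P[∪_{i=1}^{21} A_i] ≤ Σ_i P[A_i] ≤ 21·p = 21·(5/112) = 15/16.
Numerically: 15/16 ≈ 0.937500.
Is 15/16 < 1? YES.
Since P[∪ A_i] ≤ 15/16 < 1, the complement has P[∩ A_i^c] ≥ 1 − 15/16 = 1/16 > 0, so some outcome avoids every A_i.

21·p = 15/16 ≈ 0.937500; existence CERTIFIED by the union bound.


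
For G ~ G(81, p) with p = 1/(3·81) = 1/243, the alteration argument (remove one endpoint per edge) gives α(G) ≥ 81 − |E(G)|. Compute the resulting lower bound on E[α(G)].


E[|E(G)|] = C(81, 2)·p = 3240 · (1/243) = 40/3.
E[α(G)] ≥ n − E[|E(G)|] = 81 − 40/3 = 203/3.
Numerically: ≈ 67.66667.
(This is only a lower bound; the true E[α(G)] may be larger.)

E[α(G)] ≥ 203/3 ≈ 67.66667.


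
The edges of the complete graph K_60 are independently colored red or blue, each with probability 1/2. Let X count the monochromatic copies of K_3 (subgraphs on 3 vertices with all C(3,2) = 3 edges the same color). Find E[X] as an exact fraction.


Let X = Σ_S X_S over the C(60, 3) = 34220 subsets S of size 3, where X_S = 1 if the K_3 on S is monochromatic.
For a fixed S, the K_3 on S has C(3, 2) = 3 edges. P[all 3 edges red] = (1/2)^3, and likewise for blue, so P[monochromatic] = 2·(1/2)^3 = 2^{1 − 3} = 1/4.
Summing: E[X] = C(60, 3) · 2^{1 − 3} = 34220 · 1/4 = 8555.
Numerically: E[X] ≈ 8555.00000.

E[X] = C(60,3)·2^(1−C(3,2)) = 8555 ≈ 8555.00000.


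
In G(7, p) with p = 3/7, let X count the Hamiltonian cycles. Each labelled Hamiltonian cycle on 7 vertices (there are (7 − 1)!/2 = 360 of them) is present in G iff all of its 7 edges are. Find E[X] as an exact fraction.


K_7 has (7 − 1)!/2 = 360 labelled Hamiltonian cycles.
For each such Hamiltonian cycle H, let X_H = 1 if all 7 edges of H are present in G. Then P[X_H = 1] = p^{7} = (3/7)^{7} = 2187/823543.
By linearity of expectation: E[X] = Σ_H E[X_H] = 360 · p^{7} = 360 · 2187/823543 = 787320/823543.
Numerically: E[X] ≈ 0.956.

E[X] = 360 · (3/7)^{7} = 787320/823543 ≈ 0.956.


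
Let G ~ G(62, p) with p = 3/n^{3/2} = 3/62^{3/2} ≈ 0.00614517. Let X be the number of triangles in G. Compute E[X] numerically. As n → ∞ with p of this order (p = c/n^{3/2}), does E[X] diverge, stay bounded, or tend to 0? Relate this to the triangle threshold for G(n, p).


Number of potential triangles: C(62, 3) = 37820.
Each occurs with probability p³ ≈ (0.00614517)³ ≈ 2.32060467e-07.
By linearity: E[X] = C(62, 3)·p³ ≈ 37820 · 2.32060467e-07 ≈ 0.008777.
Since α = 3/2 > 1, p = c/n^{3/2} = o(1/n) is below the triangle threshold p ~ 1/n. Asymptotically E[X] ~ (c³/6)·n^{3(1−α)} = (3³/6)·n^{-1.5} → 0, so by Markov's inequality G has no triangles w.h.p.

E[X] ≈ 0.008777; in regime p = Θ(1/n^{3/2}) E[X] tends to 0 (below the triangle threshold p ~ 1/n).


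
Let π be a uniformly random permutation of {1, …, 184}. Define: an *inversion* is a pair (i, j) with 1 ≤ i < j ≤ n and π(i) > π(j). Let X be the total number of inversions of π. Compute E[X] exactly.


Write X = Σ X_I over the C(184, 2) = 16836 pairs i < j, with X_I the indicator of one inversion.
There are 16836 indicators.
For each fixed pair i < j, the values π(i) and π(j) are two distinct elements of {1, …, 184} in uniformly random order; by symmetry P[π(i) > π(j)] = 1/2.
By linearity: E[X] = 16836 · (1/2) = C(184, 2) · (1/2) = 16836/2 = 8418 ≈ 8418.000.

E[X] = 8418 = 8418.000.


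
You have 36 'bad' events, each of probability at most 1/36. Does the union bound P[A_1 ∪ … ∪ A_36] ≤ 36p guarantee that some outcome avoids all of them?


Union bound: P[∪_{i=1}^{36} A_i] ≤ Σ_i P[A_i] ≤ 36·p = 36·(1/36) = 1.
Numerically: 1 ≈ 1.000000.
Is 1 < 1? NO.
Since the bound 1 is ≥ 1, the union bound is uninformative here; it does NOT by itself certify existence.

36·p = 1 ≈ 1.000000; existence NOT certified by the union bound.


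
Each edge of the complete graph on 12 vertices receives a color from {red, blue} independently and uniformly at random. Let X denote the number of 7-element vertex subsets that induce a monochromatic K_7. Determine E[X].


Let X = Σ_S X_S over the C(12, 7) = 792 subsets S of size 7, where X_S = 1 if the K_7 on S is monochromatic.
For a fixed S, the K_7 on S has C(7, 2) = 21 edges. P[all 21 edges red] = (1/2)^21, and likewise for blue, so P[monochromatic] = 2·(1/2)^21 = 2^{1 − 21} = 1/1048576.
Summing: E[X] = C(12, 7) · 2^{1 − 21} = 792 · 1/1048576 = 99/131072.
Numerically: E[X] ≈ 0.001.

E[X] = C(12,7)·2^(1−C(7,2)) = 99/131072 ≈ 0.001.


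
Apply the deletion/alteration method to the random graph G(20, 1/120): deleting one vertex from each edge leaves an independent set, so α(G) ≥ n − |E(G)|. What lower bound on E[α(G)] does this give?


E[|E(G)|] = C(20, 2)·p = 190 · (1/120) = 19/12.
E[α(G)] ≥ n − E[|E(G)|] = 20 − 19/12 = 221/12.
Numerically: ≈ 18.417.
(This is only a lower bound; the true E[α(G)] may be larger.)

E[α(G)] ≥ 221/12 ≈ 18.417.


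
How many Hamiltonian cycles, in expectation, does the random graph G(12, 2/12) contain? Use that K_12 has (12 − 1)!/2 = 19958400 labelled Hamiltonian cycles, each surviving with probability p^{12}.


K_12 has (12 − 1)!/2 = 19958400 labelled Hamiltonian cycles.
For each such Hamiltonian cycle H, let X_H = 1 if all 12 edges of H are present in G. Then P[X_H = 1] = p^{12} = (1/6)^{12} = 1/2176782336.
By linearity: E[X] = Σ_H E[X_H] = 19958400 · p^{12} = 19958400 · 1/2176782336 = 1925/209952.
Numerically: E[X] ≈ 0.009169.

E[X] = 19958400 · (1/6)^{12} = 1925/209952 ≈ 0.009169.


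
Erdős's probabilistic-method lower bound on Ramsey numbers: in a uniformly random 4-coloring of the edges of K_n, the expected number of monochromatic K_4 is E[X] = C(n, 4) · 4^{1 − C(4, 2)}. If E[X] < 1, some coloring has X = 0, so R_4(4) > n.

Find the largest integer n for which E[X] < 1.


We need C(n, 4) · 4^{1 − 6} < 1, i.e. C(n, 4) < 4^{6 − 1} = 1024.
Check values of n near the boundary:
  n = 10: C(10, 4) = 210; 210 < 1024? YES
  n = 11: C(11, 4) = 330; 330 < 1024? YES
  n = 12: C(12, 4) = 495; 495 < 1024? YES
  n = 13: C(13, 4) = 715; 715 < 1024? YES
  n = 14: C(14, 4) = 1001; 1001 < 1024? YES
  n = 15: C(15, 4) = 1365; 1365 < 1024? NO
  n = 16: C(16, 4) = 1820; 1820 < 1024? NO
The largest n with C(n, 4) < 1024 is n = 14 (where E[X] = 1001/1024 ≈ 0.97754). Hence R_4(4) > 14, i.e. R_4(4) ≥ 15.

Largest n = 14; hence R_4(4) > 14.


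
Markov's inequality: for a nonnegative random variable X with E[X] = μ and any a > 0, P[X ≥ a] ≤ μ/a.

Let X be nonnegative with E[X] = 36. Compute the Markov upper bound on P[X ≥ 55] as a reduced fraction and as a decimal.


μ = E[X] = 36, a = 55.
Markov: P[X ≥ 55] ≤ μ/a = (36)/55 = 36/55.
Numerically: ≈ 0.654545.
(Since a = 55 > μ = 36.000000, the bound 36/55 is < 1 and informative.)

P[X ≥ 55] ≤ 36/55 ≈ 0.654545.


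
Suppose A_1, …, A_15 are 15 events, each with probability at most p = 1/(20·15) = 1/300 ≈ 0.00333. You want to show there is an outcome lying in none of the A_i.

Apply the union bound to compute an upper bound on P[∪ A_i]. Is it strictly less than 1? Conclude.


Union bound: P[∪_{i=1}^{15} A_i] ≤ Σ_i P[A_i] ≤ 15·p = 15·(1/300) = 1/20.
Numerically: 1/20 ≈ 0.05000.
Is 1/20 < 1? YES.
Since P[∪ A_i] ≤ 1/20 < 1, the complement has P[∩ A_i^c] ≥ 1 − 1/20 = 19/20 > 0, so some outcome avoids every A_i.

15·p = 1/20 ≈ 0.05000; existence CERTIFIED by the union bound.


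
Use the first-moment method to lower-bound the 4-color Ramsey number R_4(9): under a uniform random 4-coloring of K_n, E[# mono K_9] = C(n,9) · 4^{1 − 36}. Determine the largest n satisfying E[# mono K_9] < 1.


We need C(n, 9) · 4^{1 − 36} < 1, i.e. C(n, 9) < 4^{36 − 1} = 1180591620717411303424.
Check values of n near the boundary:
  n = 912: C(912, 9) = 1156095740032081475120; 1156095740032081475120 < 1180591620717411303424? YES
  n = 913: C(913, 9) = 1167605542753639808390; 1167605542753639808390 < 1180591620717411303424? YES
  n = 914: C(914, 9) = 1179217089587653905932; 1179217089587653905932 < 1180591620717411303424? YES
  n = 915: C(915, 9) = 1190931166636537885130; 1190931166636537885130 < 1180591620717411303424? NO
The largest n with C(n, 9) < 1180591620717411303424 is n = 914 (where E[X] = 294804272396913476483/295147905179352825856 ≈ 0.9988). Hence R_4(9) > 914, i.e. R_4(9) ≥ 915.

Largest n = 914; hence R_4(9) > 914.


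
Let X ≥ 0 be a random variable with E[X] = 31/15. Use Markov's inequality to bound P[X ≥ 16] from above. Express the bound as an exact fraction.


μ = E[X] = 31/15, a = 16.
Markov: P[X ≥ 16] ≤ μ/a = (31/15)/16 = 31/240.
Numerically: ≈ 0.129167.
(Since a = 16 > μ = 2.066667, the bound 31/240 is < 1 and informative.)

P[X ≥ 16] ≤ 31/240 ≈ 0.129167.


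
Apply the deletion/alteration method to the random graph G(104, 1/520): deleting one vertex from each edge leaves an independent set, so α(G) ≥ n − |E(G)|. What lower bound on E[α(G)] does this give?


E[|E(G)|] = C(104, 2)·p = 5356 · (1/520) = 103/10.
E[α(G)] ≥ n − E[|E(G)|] = 104 − 103/10 = 937/10.
Numerically: ≈ 93.700000.
(This is only a lower bound; the true E[α(G)] may be larger.)

E[α(G)] ≥ 937/10 ≈ 93.700000.


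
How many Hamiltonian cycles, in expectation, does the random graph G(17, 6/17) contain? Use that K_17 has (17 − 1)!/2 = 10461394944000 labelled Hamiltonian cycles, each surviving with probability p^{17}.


K_17 has (17 − 1)!/2 = 10461394944000 labelled Hamiltonian cycles.
For each such Hamiltonian cycle H, let X_H = 1 if all 17 edges of H are present in G. Then P[X_H = 1] = p^{17} = (6/17)^{17} = 16926659444736/827240261886336764177.
By linearity: E[X] = Σ_H E[X_H] = 10461394944000 · p^{17} = 10461394944000 · 16926659444736/827240261886336764177 = 177076469533971037814784000/827240261886336764177.
Numerically: E[X] ≈ 2.141e+05.

E[X] = 10461394944000 · (6/17)^{17} = 177076469533971037814784000/827240261886336764177 ≈ 2.141e+05.


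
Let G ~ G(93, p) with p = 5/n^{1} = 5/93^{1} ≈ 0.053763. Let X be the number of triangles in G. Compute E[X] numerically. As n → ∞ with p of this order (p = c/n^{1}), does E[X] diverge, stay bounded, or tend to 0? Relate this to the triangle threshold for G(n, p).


Number of potential triangles: C(93, 3) = 129766.
Each occurs with probability p³ ≈ (0.053763)³ ≈ 1.5540363e-04.
By linearity: E[X] = C(93, 3)·p³ ≈ 129766 · 1.5540363e-04 ≈ 20.16611.
Here α = 1, so p = 5/n is exactly at the triangle threshold p ~ 1/n. Asymptotically E[X] → c³/6 = 5³/6 = 125/6 ≈ 20.83333, a bounded constant. In this regime the triangle count is asymptotically Poisson(c³/6).

E[X] ≈ 20.16611; in regime p = Θ(1/n^{1}) E[X] stays bounded (at the triangle threshold p ~ 1/n).


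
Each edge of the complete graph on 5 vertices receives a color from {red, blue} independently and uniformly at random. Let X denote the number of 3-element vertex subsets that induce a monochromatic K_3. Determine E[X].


Let X = Σ_S X_S over the C(5, 3) = 10 subsets S of size 3, where X_S = 1 if the K_3 on S is monochromatic.
For a fixed S, the K_3 on S has C(3, 2) = 3 edges. P[all 3 edges red] = (1/2)^3, and likewise for blue, so P[monochromatic] = 2·(1/2)^3 = 2^{1 − 3} = 1/4.
By linearity of expectation: E[X] = C(5, 3) · 2^{1 − 3} = 10 · 1/4 = 5/2.
Numerically: E[X] ≈ 2.500.

E[X] = C(5,3)·2^(1−C(3,2)) = 5/2 ≈ 2.500.


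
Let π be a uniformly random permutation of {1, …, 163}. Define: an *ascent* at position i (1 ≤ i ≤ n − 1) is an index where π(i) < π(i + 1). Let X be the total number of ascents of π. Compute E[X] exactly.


Write X = Σ X_I over i = 1, …, 162, with X_I the indicator of one ascent.
There are 162 indicators.
For each fixed i, the pair (π(i), π(i+1)) is a uniformly random ordered pair of distinct values from {1, …, 163}; by symmetry P[π(i) < π(i+1)] = 1/2.
By linearity: E[X] = 162 · (1/2) = (163 − 1) · (1/2) = 81 ≈ 81.000.

E[X] = 81 = 81.000.


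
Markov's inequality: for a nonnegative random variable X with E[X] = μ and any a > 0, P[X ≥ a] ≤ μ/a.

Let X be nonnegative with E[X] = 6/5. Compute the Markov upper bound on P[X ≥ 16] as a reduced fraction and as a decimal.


μ = E[X] = 6/5, a = 16.
Markov: P[X ≥ 16] ≤ μ/a = (6/5)/16 = 3/40.
Numerically: ≈ 0.07500.
(Since a = 16 > μ = 1.20000, the bound 3/40 is < 1 and informative.)

P[X ≥ 16] ≤ 3/40 ≈ 0.07500.


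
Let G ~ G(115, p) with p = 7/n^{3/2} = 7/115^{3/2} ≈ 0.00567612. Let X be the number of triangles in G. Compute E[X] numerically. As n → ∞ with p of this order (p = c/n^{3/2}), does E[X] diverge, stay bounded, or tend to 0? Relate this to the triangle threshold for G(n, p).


Number of potential triangles: C(115, 3) = 246905.
Each occurs with probability p³ ≈ (0.00567612)³ ≈ 1.82874789e-07.
By linearity: E[X] = C(115, 3)·p³ ≈ 246905 · 1.82874789e-07 ≈ 0.045153.
Since α = 3/2 > 1, p = c/n^{3/2} = o(1/n) is below the triangle threshold p ~ 1/n. Asymptotically E[X] ~ (c³/6)·n^{3(1−α)} = (7³/6)·n^{-1.5} → 0, so by Markov's inequality G has no triangles w.h.p.

E[X] ≈ 0.045153; in regime p = Θ(1/n^{3/2}) E[X] tends to 0 (below the triangle threshold p ~ 1/n).


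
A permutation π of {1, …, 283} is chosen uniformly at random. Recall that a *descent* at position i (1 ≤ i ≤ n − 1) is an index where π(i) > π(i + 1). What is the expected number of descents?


Write X = Σ X_I over i = 1, …, 282, with X_I the indicator of one descent.
There are 282 indicators.
For each fixed i, the pair (π(i), π(i+1)) is a uniformly random ordered pair of distinct values from {1, …, 283}; by symmetry P[π(i) > π(i+1)] = 1/2.
By linearity: E[X] = 282 · (1/2) = (283 − 1) · (1/2) = 141 ≈ 141.000.

E[X] = 141 = 141.000.


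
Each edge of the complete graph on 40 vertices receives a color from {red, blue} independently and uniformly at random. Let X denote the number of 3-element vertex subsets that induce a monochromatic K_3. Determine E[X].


Let X = Σ_S X_S over the C(40, 3) = 9880 subsets S of size 3, where X_S = 1 if the K_3 on S is monochromatic.
For a fixed S, the K_3 on S has C(3, 2) = 3 edges. P[all 3 edges red] = (1/2)^3, and likewise for blue, so P[monochromatic] = 2·(1/2)^3 = 2^{1 − 3} = 1/4.
By linearity of expectation: E[X] = C(40, 3) · 2^{1 − 3} = 9880 · 1/4 = 2470.
Numerically: E[X] ≈ 2470.000000.

E[X] = C(40,3)·2^(1−C(3,2)) = 2470 ≈ 2470.000000.


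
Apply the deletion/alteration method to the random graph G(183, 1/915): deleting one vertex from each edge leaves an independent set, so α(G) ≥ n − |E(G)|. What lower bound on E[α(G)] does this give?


E[|E(G)|] = C(183, 2)·p = 16653 · (1/915) = 91/5.
E[α(G)] ≥ n − E[|E(G)|] = 183 − 91/5 = 824/5.
Numerically: ≈ 164.800.
(This is only a lower bound; the true E[α(G)] may be larger.)

E[α(G)] ≥ 824/5 ≈ 164.800.


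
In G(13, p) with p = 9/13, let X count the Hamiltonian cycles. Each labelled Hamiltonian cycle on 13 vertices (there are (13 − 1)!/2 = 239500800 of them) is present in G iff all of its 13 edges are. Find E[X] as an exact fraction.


K_13 has (13 − 1)!/2 = 239500800 labelled Hamiltonian cycles.
For each such Hamiltonian cycle H, let X_H = 1 if all 13 edges of H are present in G. Then P[X_H = 1] = p^{13} = (9/13)^{13} = 2541865828329/302875106592253.
By linearity of expectation: E[X] = Σ_H E[X_H] = 239500800 · p^{13} = 239500800 · 2541865828329/302875106592253 = 608778899377458163200/302875106592253.
Numerically: E[X] ≈ 2.01e+06.

E[X] = 239500800 · (9/13)^{13} = 608778899377458163200/302875106592253 ≈ 2.01e+06.


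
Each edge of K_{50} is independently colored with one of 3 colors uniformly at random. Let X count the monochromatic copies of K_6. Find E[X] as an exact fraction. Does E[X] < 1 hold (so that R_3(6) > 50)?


E[X] = C(50, 6) · 3^{1 − 15} = 15890700 · 3^{−14} = 15890700/4782969.
As a reduced fraction: E[X] = 5296900/1594323 ≈ 3.32235.
Is E[X] < 1? NO.
Since E[X] ≥ 1, the first-moment bound is inconclusive at n = 50; it does NOT by itself certify R_3(6) > 50.

E[X] = 5296900/1594323 ≈ 3.32235; E[X] ≥ 1; first-moment method inconclusive here.


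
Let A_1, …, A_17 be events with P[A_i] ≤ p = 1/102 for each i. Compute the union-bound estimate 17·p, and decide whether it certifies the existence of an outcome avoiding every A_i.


Union bound: P[∪_{i=1}^{17} A_i] ≤ Σ_i P[A_i] ≤ 17·p = 17·(1/102) = 1/6.
Numerically: 1/6 ≈ 0.1666667.
Is 1/6 < 1? YES.
Since P[∪ A_i] ≤ 1/6 < 1, the complement has P[∩ A_i^c] ≥ 1 − 1/6 = 5/6 > 0, so some outcome avoids every A_i.

17·p = 1/6 ≈ 0.1666667; existence CERTIFIED by the union bound.


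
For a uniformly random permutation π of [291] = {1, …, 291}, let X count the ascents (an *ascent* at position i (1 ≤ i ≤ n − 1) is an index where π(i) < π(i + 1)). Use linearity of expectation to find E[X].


Write X = Σ X_I over i = 1, …, 290, with X_I the indicator of one ascent.
There are 290 indicators.
For each fixed i, the pair (π(i), π(i+1)) is a uniformly random ordered pair of distinct values from {1, …, 291}; by symmetry P[π(i) < π(i+1)] = 1/2.
By linearity: E[X] = 290 · (1/2) = (291 − 1) · (1/2) = 145 ≈ 145.000000.

E[X] = 145 = 145.000000.


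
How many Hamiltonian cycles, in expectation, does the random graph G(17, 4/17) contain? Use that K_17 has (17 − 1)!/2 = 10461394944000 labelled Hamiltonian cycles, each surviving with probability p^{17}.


K_17 has (17 − 1)!/2 = 10461394944000 labelled Hamiltonian cycles.
For each such Hamiltonian cycle H, let X_H = 1 if all 17 edges of H are present in G. Then P[X_H = 1] = p^{17} = (4/17)^{17} = 17179869184/827240261886336764177.
By linearity: E[X] = Σ_H E[X_H] = 10461394944000 · p^{17} = 10461394944000 · 17179869184/827240261886336764177 = 179725396620079005696000/827240261886336764177.
Numerically: E[X] ≈ 217.259.

E[X] = 10461394944000 · (4/17)^{17} = 179725396620079005696000/827240261886336764177 ≈ 217.259.


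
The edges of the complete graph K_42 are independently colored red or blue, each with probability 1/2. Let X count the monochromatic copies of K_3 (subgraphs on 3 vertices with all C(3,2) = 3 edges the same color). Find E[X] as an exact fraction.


Let X = Σ_S X_S over the C(42, 3) = 11480 subsets S of size 3, where X_S = 1 if the K_3 on S is monochromatic.
For a fixed S, the K_3 on S has C(3, 2) = 3 edges. P[all 3 edges red] = (1/2)^3, and likewise for blue, so P[monochromatic] = 2·(1/2)^3 = 2^{1 − 3} = 1/4.
Summing: E[X] = C(42, 3) · 2^{1 − 3} = 11480 · 1/4 = 2870.
Numerically: E[X] ≈ 2870.0000.

E[X] = C(42,3)·2^(1−C(3,2)) = 2870 ≈ 2870.0000.


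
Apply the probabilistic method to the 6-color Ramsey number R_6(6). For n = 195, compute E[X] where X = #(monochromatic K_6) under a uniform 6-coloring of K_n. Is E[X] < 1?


E[X] = C(195, 6) · 6^{1 − 15} = 70656049360 · 6^{−14} = 70656049360/78364164096.
As a reduced fraction: E[X] = 4416003085/4897760256 ≈ 0.902.
Is E[X] < 1? YES.
Since E[X] < 1, there exists a 6-coloring of K_{195} with no monochromatic K_6; hence R_6(6) > 195.

E[X] = 4416003085/4897760256 ≈ 0.902; E[X] < 1, so R_6(6) > 195.


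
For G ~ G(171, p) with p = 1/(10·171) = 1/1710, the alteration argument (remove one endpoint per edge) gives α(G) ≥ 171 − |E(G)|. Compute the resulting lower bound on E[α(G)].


E[|E(G)|] = C(171, 2)·p = 14535 · (1/1710) = 17/2.
E[α(G)] ≥ n − E[|E(G)|] = 171 − 17/2 = 325/2.
Numerically: ≈ 162.5000.
(This is only a lower bound; the true E[α(G)] may be larger.)

E[α(G)] ≥ 325/2 ≈ 162.5000.


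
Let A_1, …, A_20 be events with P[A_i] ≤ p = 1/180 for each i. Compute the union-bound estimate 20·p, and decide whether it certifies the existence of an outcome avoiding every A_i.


Union bound: P[∪_{i=1}^{20} A_i] ≤ Σ_i P[A_i] ≤ 20·p = 20·(1/180) = 1/9.
Numerically: 1/9 ≈ 0.111.
Is 1/9 < 1? YES.
Since P[∪ A_i] ≤ 1/9 < 1, the complement has P[∩ A_i^c] ≥ 1 − 1/9 = 8/9 > 0, so some outcome avoids every A_i.

20·p = 1/9 ≈ 0.111; existence CERTIFIED by the union bound.


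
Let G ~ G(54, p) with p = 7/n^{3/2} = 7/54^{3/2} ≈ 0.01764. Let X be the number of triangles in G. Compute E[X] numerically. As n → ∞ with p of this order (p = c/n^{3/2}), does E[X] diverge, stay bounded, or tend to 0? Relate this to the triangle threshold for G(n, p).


Number of potential triangles: C(54, 3) = 24804.
Each occurs with probability p³ ≈ (0.01764)³ ≈ 5.489366e-06.
By linearity: E[X] = C(54, 3)·p³ ≈ 24804 · 5.489366e-06 ≈ 0.1362.
Since α = 3/2 > 1, p = c/n^{3/2} = o(1/n) is below the triangle threshold p ~ 1/n. Asymptotically E[X] ~ (c³/6)·n^{3(1−α)} = (7³/6)·n^{-1.5} → 0, so by Markov's inequality G has no triangles w.h.p.

E[X] ≈ 0.1362; in regime p = Θ(1/n^{3/2}) E[X] tends to 0 (below the triangle threshold p ~ 1/n).


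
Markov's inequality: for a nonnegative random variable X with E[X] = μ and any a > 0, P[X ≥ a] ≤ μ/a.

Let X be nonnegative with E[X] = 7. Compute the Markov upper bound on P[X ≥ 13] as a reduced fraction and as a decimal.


μ = E[X] = 7, a = 13.
Markov: P[X ≥ 13] ≤ μ/a = (7)/13 = 7/13.
Numerically: ≈ 0.5385.
(Since a = 13 > μ = 7.0000, the bound 7/13 is < 1 and informative.)

P[X ≥ 13] ≤ 7/13 ≈ 0.5385.


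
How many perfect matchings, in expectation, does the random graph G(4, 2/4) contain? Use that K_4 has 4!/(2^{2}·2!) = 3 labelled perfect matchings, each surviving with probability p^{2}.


K_4 has 4!/(2^{2}·2!) = 3 labelled perfect matchings.
For each such perfect matching H, let X_H = 1 if all 2 edges of H are present in G. Then P[X_H = 1] = p^{2} = (1/2)^{2} = 1/4.
Summing the indicators: E[X] = Σ_H E[X_H] = 3 · p^{2} = 3 · 1/4 = 3/4.
Numerically: E[X] ≈ 0.75.

E[X] = 3 · (1/2)^{2} = 3/4 ≈ 0.75.


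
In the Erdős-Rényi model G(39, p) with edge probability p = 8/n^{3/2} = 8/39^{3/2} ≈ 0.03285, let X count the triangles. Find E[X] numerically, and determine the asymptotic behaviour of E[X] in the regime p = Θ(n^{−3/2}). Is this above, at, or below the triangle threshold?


Number of potential triangles: C(39, 3) = 9139.
Each occurs with probability p³ ≈ (0.03285)³ ≈ 3.543882e-05.
By linearity: E[X] = C(39, 3)·p³ ≈ 9139 · 3.543882e-05 ≈ 0.3239.
Since α = 3/2 > 1, p = c/n^{3/2} = o(1/n) is below the triangle threshold p ~ 1/n. Asymptotically E[X] ~ (c³/6)·n^{3(1−α)} = (8³/6)·n^{-1.5} → 0, so by Markov's inequality G has no triangles w.h.p.

E[X] ≈ 0.3239; in regime p = Θ(1/n^{3/2}) E[X] tends to 0 (below the triangle threshold p ~ 1/n).


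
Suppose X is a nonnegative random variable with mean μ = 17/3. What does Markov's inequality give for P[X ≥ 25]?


μ = E[X] = 17/3, a = 25.
Markov: P[X ≥ 25] ≤ μ/a = (17/3)/25 = 17/75.
Numerically: ≈ 0.22667.
(Since a = 25 > μ = 5.66667, the bound 17/75 is < 1 and informative.)

P[X ≥ 25] ≤ 17/75 ≈ 0.22667.


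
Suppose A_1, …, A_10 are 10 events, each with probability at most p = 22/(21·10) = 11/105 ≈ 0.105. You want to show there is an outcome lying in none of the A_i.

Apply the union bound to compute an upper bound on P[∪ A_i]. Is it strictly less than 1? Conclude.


Union bound: P[∪_{i=1}^{10} A_i] ≤ Σ_i P[A_i] ≤ 10·p = 10·(11/105) = 22/21.
Numerically: 22/21 ≈ 1.048.
Is 22/21 < 1? NO.
Since the bound 22/21 is ≥ 1, the union bound is uninformative here; it does NOT by itself certify existence.

10·p = 22/21 ≈ 1.048; existence NOT certified by the union bound.


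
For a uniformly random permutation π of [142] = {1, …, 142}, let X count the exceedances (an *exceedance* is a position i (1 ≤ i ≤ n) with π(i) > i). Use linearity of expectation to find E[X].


Write X = Σ_{i=1}^{142} X_i, where X_i = 1_{π(i) > i}.
For each fixed i, π(i) is uniform over {1, …, 142} (marginal of a uniform permutation), so P[π(i) > i] = (n − i)/n. Summing: Σ_{i=1}^{142} (n − i)/n = (0 + 1 + … + 141)/142 = 142(142 − 1)/(2·142) = (142 − 1)/2.
Hence E[X] = Σ_{i=1}^{142} (142 − i)/142 = 141/2 ≈ 70.5000.

E[X] = 141/2 = 70.5000.


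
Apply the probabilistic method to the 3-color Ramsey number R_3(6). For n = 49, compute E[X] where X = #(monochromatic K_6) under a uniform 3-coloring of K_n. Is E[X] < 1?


E[X] = C(49, 6) · 3^{1 − 15} = 13983816 · 3^{−14} = 13983816/4782969.
As a reduced fraction: E[X] = 4661272/1594323 ≈ 2.924.
Is E[X] < 1? NO.
Since E[X] ≥ 1, the first-moment bound is inconclusive at n = 49; it does NOT by itself certify R_3(6) > 49.

E[X] = 4661272/1594323 ≈ 2.924; E[X] ≥ 1; first-moment method inconclusive here.


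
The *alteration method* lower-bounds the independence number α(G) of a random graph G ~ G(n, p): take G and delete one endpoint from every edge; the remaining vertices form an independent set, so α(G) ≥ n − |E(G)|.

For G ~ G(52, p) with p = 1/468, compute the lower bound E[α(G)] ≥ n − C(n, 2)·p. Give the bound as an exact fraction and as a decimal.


E[|E(G)|] = C(52, 2)·p = 1326 · (1/468) = 17/6.
E[α(G)] ≥ n − E[|E(G)|] = 52 − 17/6 = 295/6.
Numerically: ≈ 49.167.
(This is only a lower bound; the true E[α(G)] may be larger.)

E[α(G)] ≥ 295/6 ≈ 49.167.


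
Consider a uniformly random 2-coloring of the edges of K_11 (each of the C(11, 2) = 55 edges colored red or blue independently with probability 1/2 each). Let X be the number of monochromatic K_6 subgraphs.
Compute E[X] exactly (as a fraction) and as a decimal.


Let X = Σ_S X_S over the C(11, 6) = 462 subsets S of size 6, where X_S = 1 if the K_6 on S is monochromatic.
For a fixed S, the K_6 on S has C(6, 2) = 15 edges. P[all 15 edges red] = (1/2)^15, and likewise for blue, so P[monochromatic] = 2·(1/2)^15 = 2^{1 − 15} = 1/16384.
Summing: E[X] = C(11, 6) · 2^{1 − 15} = 462 · 1/16384 = 231/8192.
Numerically: E[X] ≈ 0.028198.

E[X] = C(11,6)·2^(1−C(6,2)) = 231/8192 ≈ 0.028198.


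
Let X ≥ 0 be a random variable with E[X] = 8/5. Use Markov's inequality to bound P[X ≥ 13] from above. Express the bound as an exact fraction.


μ = E[X] = 8/5, a = 13.
Markov: P[X ≥ 13] ≤ μ/a = (8/5)/13 = 8/65.
Numerically: ≈ 0.1231.
(Since a = 13 > μ = 1.6000, the bound 8/65 is < 1 and informative.)

P[X ≥ 13] ≤ 8/65 ≈ 0.1231.


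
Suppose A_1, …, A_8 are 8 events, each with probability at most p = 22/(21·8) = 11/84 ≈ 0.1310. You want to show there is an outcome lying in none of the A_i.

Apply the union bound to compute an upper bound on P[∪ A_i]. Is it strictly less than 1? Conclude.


Union bound: P[∪_{i=1}^{8} A_i] ≤ Σ_i P[A_i] ≤ 8·p = 8·(11/84) = 22/21.
Numerically: 22/21 ≈ 1.0476.
Is 22/21 < 1? NO.
Since the bound 22/21 is ≥ 1, the union bound is uninformative here; it does NOT by itself certify existence.

8·p = 22/21 ≈ 1.0476; existence NOT certified by the union bound.


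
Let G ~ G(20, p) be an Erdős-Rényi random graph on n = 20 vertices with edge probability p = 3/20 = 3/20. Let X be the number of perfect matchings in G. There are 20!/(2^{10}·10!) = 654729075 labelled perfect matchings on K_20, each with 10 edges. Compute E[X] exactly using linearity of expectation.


K_20 has 20!/(2^{10}·10!) = 654729075 labelled perfect matchings.
For each such perfect matching H, let X_H = 1 if all 10 edges of H are present in G. Then P[X_H = 1] = p^{10} = (3/20)^{10} = 59049/10240000000000.
Summing the indicators: E[X] = Σ_H E[X_H] = 654729075 · p^{10} = 654729075 · 59049/10240000000000 = 1546443885987/409600000000.
Numerically: E[X] ≈ 3.78.

E[X] = 654729075 · (3/20)^{10} = 1546443885987/409600000000 ≈ 3.78.


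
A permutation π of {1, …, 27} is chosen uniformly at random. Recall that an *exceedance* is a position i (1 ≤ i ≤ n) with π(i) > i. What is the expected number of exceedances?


Write X = Σ_{i=1}^{27} X_i, where X_i = 1_{π(i) > i}.
For each fixed i, π(i) is uniform over {1, …, 27} (marginal of a uniform permutation), so P[π(i) > i] = (n − i)/n. Summing: Σ_{i=1}^{27} (n − i)/n = (0 + 1 + … + 26)/27 = 27(27 − 1)/(2·27) = (27 − 1)/2.
Hence E[X] = Σ_{i=1}^{27} (27 − i)/27 = 13 ≈ 13.00000.

E[X] = 13 = 13.00000.


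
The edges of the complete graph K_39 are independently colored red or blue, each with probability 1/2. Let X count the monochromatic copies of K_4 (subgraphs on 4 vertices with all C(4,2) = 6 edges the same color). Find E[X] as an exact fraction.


Let X = Σ_S X_S over the C(39, 4) = 82251 subsets S of size 4, where X_S = 1 if the K_4 on S is monochromatic.
For a fixed S, the K_4 on S has C(4, 2) = 6 edges. P[all 6 edges red] = (1/2)^6, and likewise for blue, so P[monochromatic] = 2·(1/2)^6 = 2^{1 − 6} = 1/32.
By linearity: E[X] = C(39, 4) · 2^{1 − 6} = 82251 · 1/32 = 82251/32.
Numerically: E[X] ≈ 2570.344.

E[X] = C(39,4)·2^(1−C(4,2)) = 82251/32 ≈ 2570.344.


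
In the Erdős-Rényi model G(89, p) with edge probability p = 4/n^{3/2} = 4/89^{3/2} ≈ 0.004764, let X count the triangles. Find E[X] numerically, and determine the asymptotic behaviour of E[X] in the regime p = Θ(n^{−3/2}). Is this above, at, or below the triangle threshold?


Number of potential triangles: C(89, 3) = 113564.
Each occurs with probability p³ ≈ (0.004764)³ ≈ 1.0812471e-07.
By linearity: E[X] = C(89, 3)·p³ ≈ 113564 · 1.0812471e-07 ≈ 0.01228.
Since α = 3/2 > 1, p = c/n^{3/2} = o(1/n) is below the triangle threshold p ~ 1/n. Asymptotically E[X] ~ (c³/6)·n^{3(1−α)} = (4³/6)·n^{-1.5} → 0, so by Markov's inequality G has no triangles w.h.p.

E[X] ≈ 0.01228; in regime p = Θ(1/n^{3/2}) E[X] tends to 0 (below the triangle threshold p ~ 1/n).


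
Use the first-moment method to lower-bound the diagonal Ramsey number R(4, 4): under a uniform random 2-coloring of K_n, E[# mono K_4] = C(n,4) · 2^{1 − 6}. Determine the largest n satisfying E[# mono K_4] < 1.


We need C(n, 4) · 2^{1 − 6} < 1, i.e. C(n, 4) < 2^{6 − 1} = 32.
Check values of n near the boundary:
  n = 4: C(4, 4) = 1; 1 < 32? YES
  n = 5: C(5, 4) = 5; 5 < 32? YES
  n = 6: C(6, 4) = 15; 15 < 32? YES
  n = 7: C(7, 4) = 35; 35 < 32? NO
  n = 8: C(8, 4) = 70; 70 < 32? NO
  n = 9: C(9, 4) = 126; 126 < 32? NO
The largest n with C(n, 4) < 32 is n = 6 (where E[X] = 15/32 ≈ 0.4688). Hence R(4, 4) > 6, i.e. R(4, 4) ≥ 7.

Largest n = 6; hence R(4, 4) > 6.


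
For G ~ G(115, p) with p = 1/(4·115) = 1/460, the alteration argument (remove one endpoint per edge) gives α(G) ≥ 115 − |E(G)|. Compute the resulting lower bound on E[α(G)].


E[|E(G)|] = C(115, 2)·p = 6555 · (1/460) = 57/4.
E[α(G)] ≥ n − E[|E(G)|] = 115 − 57/4 = 403/4.
Numerically: ≈ 100.75000.
(This is only a lower bound; the true E[α(G)] may be larger.)

E[α(G)] ≥ 403/4 ≈ 100.75000.


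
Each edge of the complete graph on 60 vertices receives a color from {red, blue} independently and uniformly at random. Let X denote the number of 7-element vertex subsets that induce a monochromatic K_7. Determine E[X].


Let X = Σ_S X_S over the C(60, 7) = 386206920 subsets S of size 7, where X_S = 1 if the K_7 on S is monochromatic.
For a fixed S, the K_7 on S has C(7, 2) = 21 edges. P[all 21 edges red] = (1/2)^21, and likewise for blue, so P[monochromatic] = 2·(1/2)^21 = 2^{1 − 21} = 1/1048576.
By linearity: E[X] = C(60, 7) · 2^{1 − 21} = 386206920 · 1/1048576 = 48275865/131072.
Numerically: E[X] ≈ 368.315620.

E[X] = C(60,7)·2^(1−C(7,2)) = 48275865/131072 ≈ 368.315620.


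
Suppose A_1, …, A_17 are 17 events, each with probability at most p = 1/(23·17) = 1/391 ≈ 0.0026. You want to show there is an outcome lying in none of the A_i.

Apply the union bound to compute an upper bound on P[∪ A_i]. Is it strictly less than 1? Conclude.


Union bound: P[∪_{i=1}^{17} A_i] ≤ Σ_i P[A_i] ≤ 17·p = 17·(1/391) = 1/23.
Numerically: 1/23 ≈ 0.0435.
Is 1/23 < 1? YES.
Since P[∪ A_i] ≤ 1/23 < 1, the complement has P[∩ A_i^c] ≥ 1 − 1/23 = 22/23 > 0, so some outcome avoids every A_i.

17·p = 1/23 ≈ 0.0435; existence CERTIFIED by the union bound.


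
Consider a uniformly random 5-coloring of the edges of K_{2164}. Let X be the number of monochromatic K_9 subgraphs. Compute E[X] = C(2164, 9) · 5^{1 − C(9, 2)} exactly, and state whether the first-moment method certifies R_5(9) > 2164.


E[X] = C(2164, 9) · 5^{1 − 36} = 2820446946663120530187432 · 5^{−35} = 2820446946663120530187432/2910383045673370361328125.
As a reduced fraction: E[X] = 2820446946663120530187432/2910383045673370361328125 ≈ 0.96910.
Is E[X] < 1? YES.
Since E[X] < 1, there exists a 5-coloring of K_{2164} with no monochromatic K_9; hence R_5(9) > 2164.

E[X] = 2820446946663120530187432/2910383045673370361328125 ≈ 0.96910; E[X] < 1, so R_5(9) > 2164.


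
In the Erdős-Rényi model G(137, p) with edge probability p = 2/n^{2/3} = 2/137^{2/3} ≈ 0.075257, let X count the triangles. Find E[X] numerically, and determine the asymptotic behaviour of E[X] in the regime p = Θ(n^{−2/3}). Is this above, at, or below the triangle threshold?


Number of potential triangles: C(137, 3) = 419220.
Each occurs with probability p³ ≈ (0.075257)³ ≈ 4.2623475e-04.
By linearity: E[X] = C(137, 3)·p³ ≈ 419220 · 4.2623475e-04 ≈ 178.68613.
Since α = 2/3 < 1, p = c/n^{2/3} ≫ 1/n is above the triangle threshold p ~ 1/n. Asymptotically E[X] ~ (c³/6)·n^{3(1−α)} = (2³/6)·n^{1} → ∞; triangles are abundant w.h.p.

E[X] ≈ 178.68613; in regime p = Θ(1/n^{2/3}) E[X] diverges (above the triangle threshold p ~ 1/n).


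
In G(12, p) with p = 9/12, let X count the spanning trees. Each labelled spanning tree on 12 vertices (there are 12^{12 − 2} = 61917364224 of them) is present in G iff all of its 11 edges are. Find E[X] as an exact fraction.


K_12 has 12^{12 − 2} = 61917364224 labelled spanning trees.
For each such spanning tree H, let X_H = 1 if all 11 edges of H are present in G. Then P[X_H = 1] = p^{11} = (3/4)^{11} = 177147/4194304.
By linearity of expectation: E[X] = Σ_H E[X_H] = 61917364224 · p^{11} = 61917364224 · 177147/4194304 = 10460353203/4.
Numerically: E[X] ≈ 2.615e+09.

E[X] = 61917364224 · (3/4)^{11} = 10460353203/4 ≈ 2.615e+09.


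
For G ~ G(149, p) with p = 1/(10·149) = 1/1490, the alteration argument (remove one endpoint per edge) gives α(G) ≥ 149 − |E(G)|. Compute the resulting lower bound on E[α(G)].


E[|E(G)|] = C(149, 2)·p = 11026 · (1/1490) = 37/5.
E[α(G)] ≥ n − E[|E(G)|] = 149 − 37/5 = 708/5.
Numerically: ≈ 141.600.
(This is only a lower bound; the true E[α(G)] may be larger.)

E[α(G)] ≥ 708/5 ≈ 141.600.


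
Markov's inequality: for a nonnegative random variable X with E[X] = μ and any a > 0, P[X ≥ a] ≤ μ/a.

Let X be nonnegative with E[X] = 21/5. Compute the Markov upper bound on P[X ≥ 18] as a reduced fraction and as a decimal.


μ = E[X] = 21/5, a = 18.
Markov: P[X ≥ 18] ≤ μ/a = (21/5)/18 = 7/30.
Numerically: ≈ 0.233.
(Since a = 18 > μ = 4.200, the bound 7/30 is < 1 and informative.)

P[X ≥ 18] ≤ 7/30 ≈ 0.233.


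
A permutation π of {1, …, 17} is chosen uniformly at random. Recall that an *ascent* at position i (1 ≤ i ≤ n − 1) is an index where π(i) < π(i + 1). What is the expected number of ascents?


Write X = Σ X_I over i = 1, …, 16, with X_I the indicator of one ascent.
There are 16 indicators.
For each fixed i, the pair (π(i), π(i+1)) is a uniformly random ordered pair of distinct values from {1, …, 17}; by symmetry P[π(i) < π(i+1)] = 1/2.
By linearity: E[X] = 16 · (1/2) = (17 − 1) · (1/2) = 8 ≈ 8.000000.

E[X] = 8 = 8.000000.


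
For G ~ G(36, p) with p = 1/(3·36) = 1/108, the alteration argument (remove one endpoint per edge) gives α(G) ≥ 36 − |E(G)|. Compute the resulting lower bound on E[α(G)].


E[|E(G)|] = C(36, 2)·p = 630 · (1/108) = 35/6.
E[α(G)] ≥ n − E[|E(G)|] = 36 − 35/6 = 181/6.
Numerically: ≈ 30.1667.
(This is only a lower bound; the true E[α(G)] may be larger.)

E[α(G)] ≥ 181/6 ≈ 30.1667.
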